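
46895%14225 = 4220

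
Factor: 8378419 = 7^1*29^1* 149^1*277^1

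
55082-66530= - 11448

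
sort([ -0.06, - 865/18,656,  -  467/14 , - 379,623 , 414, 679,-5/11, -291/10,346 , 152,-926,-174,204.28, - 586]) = [-926, - 586,-379,-174,-865/18, - 467/14, - 291/10,-5/11  , - 0.06,152,204.28,346 , 414,623,656,679 ] 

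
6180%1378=668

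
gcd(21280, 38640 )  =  560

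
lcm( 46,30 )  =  690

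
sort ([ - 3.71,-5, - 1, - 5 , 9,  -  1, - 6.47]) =[ - 6.47,-5,  -  5, - 3.71,- 1,-1 , 9 ] 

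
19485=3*6495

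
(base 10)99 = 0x63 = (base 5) 344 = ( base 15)69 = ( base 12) 83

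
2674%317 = 138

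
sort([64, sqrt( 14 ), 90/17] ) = [sqrt(14 ), 90/17,64]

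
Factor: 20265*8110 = 2^1*3^1*5^2 * 7^1*193^1*811^1 = 164349150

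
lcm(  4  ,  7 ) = 28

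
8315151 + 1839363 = 10154514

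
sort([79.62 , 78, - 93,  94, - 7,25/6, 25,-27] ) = [- 93,  -  27,-7,25/6, 25,78, 79.62, 94 ] 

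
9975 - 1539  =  8436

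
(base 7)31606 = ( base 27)AKG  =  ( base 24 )DEM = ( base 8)17246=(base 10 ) 7846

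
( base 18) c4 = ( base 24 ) 94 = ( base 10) 220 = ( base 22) a0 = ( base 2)11011100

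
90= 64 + 26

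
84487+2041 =86528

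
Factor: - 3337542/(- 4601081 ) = 2^1*3^2*13^1* 17^1*23^(-1 )*251^( - 1 )*797^(-1)*839^1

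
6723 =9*747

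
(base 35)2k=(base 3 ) 10100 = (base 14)66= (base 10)90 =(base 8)132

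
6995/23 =6995/23 = 304.13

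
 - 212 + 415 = 203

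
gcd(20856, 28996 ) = 44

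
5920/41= 5920/41= 144.39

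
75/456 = 25/152=0.16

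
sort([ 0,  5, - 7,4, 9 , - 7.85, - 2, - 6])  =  [ - 7.85,-7,- 6,  -  2,0 , 4,5, 9]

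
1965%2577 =1965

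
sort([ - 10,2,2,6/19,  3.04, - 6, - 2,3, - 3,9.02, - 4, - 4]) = [ - 10, - 6 , - 4, - 4,  -  3,  -  2,6/19,2,2,3,3.04,9.02]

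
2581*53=136793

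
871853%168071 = 31498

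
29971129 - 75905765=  - 45934636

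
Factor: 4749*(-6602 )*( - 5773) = 181000280154 = 2^1*3^1*23^1*251^1*1583^1*3301^1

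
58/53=58/53= 1.09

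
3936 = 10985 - 7049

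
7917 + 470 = 8387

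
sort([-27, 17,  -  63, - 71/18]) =[-63, - 27, - 71/18 , 17]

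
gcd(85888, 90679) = 1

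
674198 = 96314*7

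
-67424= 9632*(-7 ) 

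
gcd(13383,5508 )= 9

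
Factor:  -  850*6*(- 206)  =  2^3*3^1*5^2*17^1*103^1= 1050600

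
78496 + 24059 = 102555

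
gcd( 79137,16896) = 3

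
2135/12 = 2135/12=177.92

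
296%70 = 16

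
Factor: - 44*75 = - 2^2*3^1*5^2*11^1 = - 3300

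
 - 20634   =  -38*543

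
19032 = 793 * 24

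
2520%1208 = 104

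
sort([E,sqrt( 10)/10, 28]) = [ sqrt(10)/10, E, 28] 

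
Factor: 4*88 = 352 =2^5 * 11^1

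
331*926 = 306506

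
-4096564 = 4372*( - 937 ) 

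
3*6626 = 19878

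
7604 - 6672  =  932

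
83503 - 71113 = 12390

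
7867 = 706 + 7161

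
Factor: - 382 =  - 2^1*191^1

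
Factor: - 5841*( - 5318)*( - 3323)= - 103220481474  =  - 2^1*3^2*11^1 * 59^1*2659^1*3323^1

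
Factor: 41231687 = 7^3*120209^1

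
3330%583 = 415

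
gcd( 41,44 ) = 1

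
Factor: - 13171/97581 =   -  3^( - 1) * 11^( - 1)*2957^( - 1)*13171^1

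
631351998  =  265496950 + 365855048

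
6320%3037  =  246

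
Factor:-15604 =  - 2^2*47^1 * 83^1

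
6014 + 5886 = 11900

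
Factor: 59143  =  7^2*17^1*71^1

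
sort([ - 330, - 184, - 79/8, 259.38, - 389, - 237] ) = [ - 389, - 330, - 237 ,- 184,-79/8, 259.38]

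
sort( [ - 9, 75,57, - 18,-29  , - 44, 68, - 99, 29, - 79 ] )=[  -  99,  -  79  , - 44,- 29, - 18,  -  9,29,57,68, 75] 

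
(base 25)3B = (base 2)1010110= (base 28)32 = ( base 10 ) 86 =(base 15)5b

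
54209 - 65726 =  - 11517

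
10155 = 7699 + 2456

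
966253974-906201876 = 60052098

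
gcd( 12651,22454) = 1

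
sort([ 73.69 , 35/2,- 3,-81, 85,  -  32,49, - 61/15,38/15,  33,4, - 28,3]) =[-81,-32, - 28, - 61/15,-3, 38/15,3, 4,35/2, 33, 49,73.69,85]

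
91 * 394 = 35854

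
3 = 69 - 66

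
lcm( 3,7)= 21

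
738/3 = 246=246.00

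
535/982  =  535/982= 0.54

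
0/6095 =0 = 0.00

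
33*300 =9900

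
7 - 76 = -69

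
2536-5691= -3155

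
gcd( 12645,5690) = 5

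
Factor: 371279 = 19^1 *19541^1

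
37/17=37/17 = 2.18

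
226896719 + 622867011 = 849763730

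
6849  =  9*761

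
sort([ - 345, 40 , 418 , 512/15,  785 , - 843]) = [ - 843,  -  345, 512/15, 40,418,785]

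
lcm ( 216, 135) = 1080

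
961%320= 1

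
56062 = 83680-27618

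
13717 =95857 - 82140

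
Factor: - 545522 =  - 2^1*272761^1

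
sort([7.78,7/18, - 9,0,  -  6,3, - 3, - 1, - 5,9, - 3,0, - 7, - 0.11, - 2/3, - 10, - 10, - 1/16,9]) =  [ - 10, -10, - 9, - 7, - 6, - 5, - 3, - 3,-1, - 2/3, - 0.11, - 1/16,0, 0,7/18,3,7.78,9, 9]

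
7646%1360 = 846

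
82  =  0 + 82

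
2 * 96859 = 193718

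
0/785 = 0= 0.00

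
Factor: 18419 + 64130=82549=82549^1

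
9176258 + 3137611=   12313869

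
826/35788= 413/17894= 0.02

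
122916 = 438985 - 316069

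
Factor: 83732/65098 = 346/269 = 2^1* 173^1*269^( - 1)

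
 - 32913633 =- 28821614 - 4092019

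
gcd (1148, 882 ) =14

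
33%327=33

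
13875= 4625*3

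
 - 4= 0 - 4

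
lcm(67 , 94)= 6298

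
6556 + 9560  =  16116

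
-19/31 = -19/31 = - 0.61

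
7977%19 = 16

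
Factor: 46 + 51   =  97 = 97^1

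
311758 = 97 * 3214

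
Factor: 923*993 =3^1*13^1*71^1*331^1 = 916539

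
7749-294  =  7455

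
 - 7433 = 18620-26053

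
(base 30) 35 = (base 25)3k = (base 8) 137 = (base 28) 3b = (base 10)95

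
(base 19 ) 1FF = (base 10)661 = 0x295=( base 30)m1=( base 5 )10121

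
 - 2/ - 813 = 2/813 =0.00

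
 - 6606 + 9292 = 2686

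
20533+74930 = 95463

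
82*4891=401062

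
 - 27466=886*(-31)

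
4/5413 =4/5413 = 0.00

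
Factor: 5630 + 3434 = 9064 = 2^3*11^1 * 103^1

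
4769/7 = 4769/7  =  681.29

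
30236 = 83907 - 53671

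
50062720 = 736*68020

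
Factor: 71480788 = 2^2*3389^1 *5273^1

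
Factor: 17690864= 2^4*23^1*48073^1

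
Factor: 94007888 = 2^4 * 13^1*451961^1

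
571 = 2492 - 1921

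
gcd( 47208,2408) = 56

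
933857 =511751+422106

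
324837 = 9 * 36093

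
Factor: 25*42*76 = 2^3 * 3^1*5^2*7^1* 19^1 = 79800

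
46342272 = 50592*916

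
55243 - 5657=49586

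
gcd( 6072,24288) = 6072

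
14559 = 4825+9734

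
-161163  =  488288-649451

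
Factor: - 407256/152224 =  - 2^(  -  2)*3^1*67^( - 1)*239^1 = - 717/268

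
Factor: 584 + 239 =823^1 = 823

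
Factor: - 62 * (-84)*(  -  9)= -46872 = - 2^3*3^3*7^1*31^1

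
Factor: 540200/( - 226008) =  - 3^(  -  2)*5^2*37^1*43^( - 1) = -925/387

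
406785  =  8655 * 47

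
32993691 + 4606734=37600425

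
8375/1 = 8375 = 8375.00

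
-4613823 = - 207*22289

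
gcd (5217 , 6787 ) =1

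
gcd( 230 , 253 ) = 23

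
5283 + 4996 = 10279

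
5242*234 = 1226628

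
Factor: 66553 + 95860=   162413^1 = 162413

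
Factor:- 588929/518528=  - 2^( - 7 )*11^1 * 37^1*1447^1*4051^ (-1)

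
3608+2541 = 6149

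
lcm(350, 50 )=350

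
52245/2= 52245/2 = 26122.50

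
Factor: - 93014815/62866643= - 5^1*7^(-1 )*173^(-1) * 51913^( - 1)*18602963^1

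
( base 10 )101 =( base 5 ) 401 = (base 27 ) 3k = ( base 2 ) 1100101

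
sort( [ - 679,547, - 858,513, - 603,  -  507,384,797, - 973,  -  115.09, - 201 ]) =[-973  ,- 858, - 679, - 603, - 507, - 201,-115.09,  384 , 513, 547,797]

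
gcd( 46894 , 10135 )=1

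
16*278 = 4448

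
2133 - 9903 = -7770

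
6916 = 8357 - 1441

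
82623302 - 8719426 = 73903876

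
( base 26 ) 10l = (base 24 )151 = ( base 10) 697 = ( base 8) 1271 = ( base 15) 317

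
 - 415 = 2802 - 3217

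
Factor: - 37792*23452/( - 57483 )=2^7*3^( - 3)*11^1 * 13^1*41^1*1181^1*2129^( - 1 ) =886297984/57483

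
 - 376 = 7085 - 7461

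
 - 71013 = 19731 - 90744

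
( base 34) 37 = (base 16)6D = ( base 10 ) 109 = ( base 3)11001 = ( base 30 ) 3j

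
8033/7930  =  1 + 103/7930 = 1.01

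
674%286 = 102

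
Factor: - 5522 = - 2^1*11^1*251^1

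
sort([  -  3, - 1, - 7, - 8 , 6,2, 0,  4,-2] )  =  [  -  8,-7, - 3, - 2, - 1,0, 2,4,6]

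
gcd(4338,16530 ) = 6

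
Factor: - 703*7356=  - 2^2*3^1*19^1*37^1*613^1 = - 5171268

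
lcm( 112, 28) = 112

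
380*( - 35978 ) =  - 13671640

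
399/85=4  +  59/85 = 4.69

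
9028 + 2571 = 11599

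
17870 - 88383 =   -  70513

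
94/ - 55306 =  - 1 + 27606/27653 = - 0.00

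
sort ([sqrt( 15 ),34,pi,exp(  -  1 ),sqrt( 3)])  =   [ exp( - 1),sqrt ( 3 ), pi,sqrt( 15 ), 34]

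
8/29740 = 2/7435 = 0.00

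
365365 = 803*455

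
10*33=330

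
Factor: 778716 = 2^2*3^2 * 97^1*223^1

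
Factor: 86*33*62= 2^2*3^1*11^1*31^1 * 43^1= 175956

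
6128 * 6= 36768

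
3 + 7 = 10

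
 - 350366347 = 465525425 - 815891772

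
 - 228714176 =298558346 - 527272522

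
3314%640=114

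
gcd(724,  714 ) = 2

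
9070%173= 74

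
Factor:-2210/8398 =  - 5/19 = - 5^1*19^ (  -  1 ) 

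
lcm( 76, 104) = 1976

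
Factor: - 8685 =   -  3^2*5^1*193^1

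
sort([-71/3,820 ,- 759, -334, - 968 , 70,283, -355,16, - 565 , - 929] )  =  [ - 968,  -  929,  -  759, - 565,- 355, - 334, - 71/3,16,70,283, 820]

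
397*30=11910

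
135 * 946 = 127710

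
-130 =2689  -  2819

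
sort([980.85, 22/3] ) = [ 22/3, 980.85 ]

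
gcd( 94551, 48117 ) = 3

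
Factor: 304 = 2^4 * 19^1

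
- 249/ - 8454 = 83/2818  =  0.03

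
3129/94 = 3129/94= 33.29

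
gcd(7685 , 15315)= 5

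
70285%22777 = 1954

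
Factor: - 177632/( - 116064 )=3^( - 2)*7^1*31^( - 1 ) * 61^1 = 427/279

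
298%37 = 2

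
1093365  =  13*84105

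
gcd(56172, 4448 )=4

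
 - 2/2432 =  - 1/1216 = - 0.00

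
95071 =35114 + 59957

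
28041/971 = 28041/971 = 28.88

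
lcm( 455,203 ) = 13195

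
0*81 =0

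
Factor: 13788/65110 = 18/85 = 2^1*3^2*5^( - 1 )*17^( - 1 )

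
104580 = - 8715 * ( - 12)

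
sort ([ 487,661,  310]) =[310 , 487,661]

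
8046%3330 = 1386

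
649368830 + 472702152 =1122070982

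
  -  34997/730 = - 48 + 43/730= - 47.94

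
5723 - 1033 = 4690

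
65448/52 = 16362/13 = 1258.62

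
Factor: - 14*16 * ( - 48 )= 10752 =2^9* 3^1*7^1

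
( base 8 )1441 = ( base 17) 2D2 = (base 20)201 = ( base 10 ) 801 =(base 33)o9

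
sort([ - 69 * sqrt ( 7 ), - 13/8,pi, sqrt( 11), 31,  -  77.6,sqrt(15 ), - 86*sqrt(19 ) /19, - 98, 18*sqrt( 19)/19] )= [ - 69*sqrt(7 )  , - 98, - 77.6,-86*sqrt(19 )/19, - 13/8, pi,  sqrt(11 ), sqrt(15 ),18*sqrt(19) /19, 31 ]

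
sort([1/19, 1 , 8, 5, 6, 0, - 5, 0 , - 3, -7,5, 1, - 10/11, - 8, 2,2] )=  [- 8, - 7, - 5, - 3, - 10/11, 0 , 0 , 1/19,1,1, 2,2,5 , 5, 6, 8]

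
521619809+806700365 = 1328320174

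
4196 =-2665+6861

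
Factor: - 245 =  - 5^1*7^2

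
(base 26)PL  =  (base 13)3c8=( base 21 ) 1ak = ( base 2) 1010011111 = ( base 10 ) 671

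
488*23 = 11224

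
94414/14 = 47207/7=6743.86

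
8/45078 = 4/22539 = 0.00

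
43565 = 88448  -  44883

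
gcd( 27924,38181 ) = 39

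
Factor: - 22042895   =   - 5^1*7^3*12853^1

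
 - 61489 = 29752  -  91241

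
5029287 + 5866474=10895761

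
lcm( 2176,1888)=128384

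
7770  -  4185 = 3585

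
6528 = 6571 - 43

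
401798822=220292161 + 181506661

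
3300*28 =92400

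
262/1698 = 131/849 =0.15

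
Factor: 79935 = 3^1*5^1*73^2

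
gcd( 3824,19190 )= 2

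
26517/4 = 6629  +  1/4  =  6629.25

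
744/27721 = 744/27721 = 0.03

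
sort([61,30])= [30, 61] 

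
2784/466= 5 + 227/233  =  5.97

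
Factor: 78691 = 78691^1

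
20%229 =20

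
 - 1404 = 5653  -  7057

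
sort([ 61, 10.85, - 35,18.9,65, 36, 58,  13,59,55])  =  [ - 35, 10.85, 13, 18.9, 36,55, 58, 59, 61, 65 ]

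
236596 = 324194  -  87598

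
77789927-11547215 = 66242712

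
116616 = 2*58308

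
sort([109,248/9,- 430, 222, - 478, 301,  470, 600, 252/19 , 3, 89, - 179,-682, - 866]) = [-866, - 682,-478 ,  -  430 , - 179, 3, 252/19,  248/9, 89 , 109, 222, 301,470, 600]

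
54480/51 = 18160/17 = 1068.24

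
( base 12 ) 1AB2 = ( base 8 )6346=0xCE6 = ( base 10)3302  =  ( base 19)92F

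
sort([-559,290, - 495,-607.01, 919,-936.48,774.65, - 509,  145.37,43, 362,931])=[- 936.48,  -  607.01,-559, - 509,  -  495,43, 145.37,290,362, 774.65, 919,931]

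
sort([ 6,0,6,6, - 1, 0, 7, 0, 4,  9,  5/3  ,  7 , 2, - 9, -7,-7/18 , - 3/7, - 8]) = [ - 9, - 8, - 7, - 1, -3/7,-7/18 , 0,  0, 0,5/3,  2 , 4,6, 6,6,  7, 7, 9 ]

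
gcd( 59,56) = 1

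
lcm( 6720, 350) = 33600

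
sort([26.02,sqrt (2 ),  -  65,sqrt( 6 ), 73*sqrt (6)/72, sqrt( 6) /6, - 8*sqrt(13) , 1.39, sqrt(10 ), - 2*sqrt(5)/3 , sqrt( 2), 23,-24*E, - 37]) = [ -24*E ,- 65, - 37, - 8 * sqrt(13), - 2*sqrt (5)/3  ,  sqrt(6)/6,1.39, sqrt ( 2), sqrt(2),  sqrt(6 ), 73*sqrt( 6 ) /72,sqrt(10),  23 , 26.02] 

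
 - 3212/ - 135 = 3212/135 = 23.79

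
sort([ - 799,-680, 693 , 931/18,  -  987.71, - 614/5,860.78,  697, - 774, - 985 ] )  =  [ - 987.71,-985,-799, - 774,  -  680, - 614/5,931/18,693,697, 860.78]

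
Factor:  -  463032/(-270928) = 2^(  -  1)*3^2*7^ (  -  1)*41^( - 1)*109^1 = 981/574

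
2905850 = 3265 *890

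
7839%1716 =975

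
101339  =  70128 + 31211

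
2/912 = 1/456 = 0.00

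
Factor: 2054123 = 227^1*9049^1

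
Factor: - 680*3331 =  - 2265080  =  -2^3 * 5^1*17^1 * 3331^1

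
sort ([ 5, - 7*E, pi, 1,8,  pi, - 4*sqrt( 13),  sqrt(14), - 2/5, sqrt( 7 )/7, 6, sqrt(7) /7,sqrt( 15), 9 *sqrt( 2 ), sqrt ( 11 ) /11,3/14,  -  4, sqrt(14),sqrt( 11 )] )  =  [ - 7 * E , - 4*sqrt(13), - 4,  -  2/5,3/14, sqrt( 11)/11, sqrt( 7)/7,sqrt(7 )/7, 1, pi,pi,sqrt (11),  sqrt( 14 ),sqrt( 14),sqrt (15), 5, 6, 8, 9*sqrt(2 )] 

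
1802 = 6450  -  4648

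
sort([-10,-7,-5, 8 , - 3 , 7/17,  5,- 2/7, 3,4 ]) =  [ - 10, - 7,-5, - 3, - 2/7, 7/17, 3,4,  5,8 ] 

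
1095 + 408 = 1503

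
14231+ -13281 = 950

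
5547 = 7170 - 1623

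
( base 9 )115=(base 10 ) 95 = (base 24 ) 3N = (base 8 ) 137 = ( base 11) 87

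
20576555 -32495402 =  - 11918847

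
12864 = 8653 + 4211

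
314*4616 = 1449424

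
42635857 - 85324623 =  - 42688766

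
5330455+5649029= 10979484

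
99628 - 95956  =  3672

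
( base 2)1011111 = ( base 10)95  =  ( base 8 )137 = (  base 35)2p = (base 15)65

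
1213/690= 1 + 523/690 = 1.76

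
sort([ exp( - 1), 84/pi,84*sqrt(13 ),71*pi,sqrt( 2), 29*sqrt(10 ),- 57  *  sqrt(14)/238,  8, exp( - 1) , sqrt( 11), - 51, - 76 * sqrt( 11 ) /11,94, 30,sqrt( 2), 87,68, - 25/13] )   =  [ - 51,  -  76 *sqrt(11) /11,  -  25/13, -57 *sqrt( 14 ) /238,exp( - 1 ),exp( - 1 ), sqrt(2 ) , sqrt( 2), sqrt ( 11),  8 , 84/pi,30, 68,  87,  29*sqrt( 10),94,71*pi,84  *sqrt( 13 ) ] 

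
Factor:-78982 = -2^1 * 17^1 * 23^1*101^1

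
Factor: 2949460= 2^2*5^1*89^1*1657^1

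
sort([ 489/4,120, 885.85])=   [ 120, 489/4, 885.85 ] 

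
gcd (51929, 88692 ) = 1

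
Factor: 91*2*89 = 16198=   2^1*7^1 * 13^1*89^1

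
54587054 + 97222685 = 151809739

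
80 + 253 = 333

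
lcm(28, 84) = 84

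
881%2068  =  881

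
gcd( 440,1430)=110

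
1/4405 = 1/4405 =0.00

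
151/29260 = 151/29260 = 0.01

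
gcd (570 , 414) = 6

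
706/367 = 706/367 = 1.92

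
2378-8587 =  - 6209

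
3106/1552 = 2 + 1/776 = 2.00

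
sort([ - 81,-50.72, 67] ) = [  -  81,  -  50.72,67]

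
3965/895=793/179 = 4.43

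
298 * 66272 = 19749056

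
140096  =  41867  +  98229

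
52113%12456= 2289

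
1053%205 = 28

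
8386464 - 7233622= 1152842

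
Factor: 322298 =2^1*161149^1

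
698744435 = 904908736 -206164301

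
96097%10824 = 9505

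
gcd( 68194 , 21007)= 7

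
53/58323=53/58323 = 0.00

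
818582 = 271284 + 547298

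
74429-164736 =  - 90307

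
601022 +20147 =621169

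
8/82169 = 8/82169 = 0.00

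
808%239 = 91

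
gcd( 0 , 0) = 0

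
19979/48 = 416 + 11/48 = 416.23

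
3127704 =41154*76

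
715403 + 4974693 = 5690096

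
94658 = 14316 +80342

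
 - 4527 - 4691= - 9218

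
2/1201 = 2/1201 = 0.00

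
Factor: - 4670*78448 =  - 2^5*5^1*467^1*4903^1=- 366352160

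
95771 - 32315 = 63456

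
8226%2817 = 2592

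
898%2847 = 898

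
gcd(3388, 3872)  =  484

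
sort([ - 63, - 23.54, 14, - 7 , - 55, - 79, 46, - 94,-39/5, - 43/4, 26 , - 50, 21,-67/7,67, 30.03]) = [-94, - 79, - 63, - 55, - 50, - 23.54, - 43/4, - 67/7, - 39/5,-7 , 14, 21, 26,30.03,  46,67]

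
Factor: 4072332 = 2^2*3^1*11^1*30851^1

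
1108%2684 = 1108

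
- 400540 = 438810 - 839350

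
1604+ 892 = 2496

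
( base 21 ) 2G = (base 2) 111010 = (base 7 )112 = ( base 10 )58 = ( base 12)4a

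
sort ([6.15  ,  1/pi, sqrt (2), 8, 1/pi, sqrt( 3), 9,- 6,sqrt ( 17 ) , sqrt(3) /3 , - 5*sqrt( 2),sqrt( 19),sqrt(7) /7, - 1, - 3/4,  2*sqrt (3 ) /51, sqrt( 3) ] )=[ - 5*sqrt ( 2),  -  6,  -  1,  -  3/4, 2*sqrt( 3 )/51, 1/pi,1/pi, sqrt(7)/7,sqrt( 3) /3 , sqrt ( 2 ), sqrt(3),sqrt (3 ),sqrt(17), sqrt( 19 ), 6.15,8,9] 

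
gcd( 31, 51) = 1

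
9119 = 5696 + 3423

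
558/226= 279/113 = 2.47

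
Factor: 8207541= 3^3 * 303983^1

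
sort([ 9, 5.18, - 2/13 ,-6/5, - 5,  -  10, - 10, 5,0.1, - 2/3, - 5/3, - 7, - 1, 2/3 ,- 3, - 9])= [  -  10,  -  10,-9,-7,  -  5, - 3, - 5/3, - 6/5 , - 1,-2/3, - 2/13,0.1,2/3, 5, 5.18, 9] 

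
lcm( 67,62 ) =4154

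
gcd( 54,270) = 54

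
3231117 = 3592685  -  361568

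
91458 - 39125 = 52333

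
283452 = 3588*79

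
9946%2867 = 1345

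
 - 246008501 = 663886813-909895314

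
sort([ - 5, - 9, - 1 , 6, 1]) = [-9, - 5, - 1,  1,6]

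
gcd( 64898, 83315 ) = 877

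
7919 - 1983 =5936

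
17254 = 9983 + 7271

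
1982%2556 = 1982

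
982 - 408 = 574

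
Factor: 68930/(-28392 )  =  -34465/14196 = - 2^(  -  2)*3^( - 1)*5^1*7^ ( - 1 )*13^( - 2)*61^1*113^1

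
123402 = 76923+46479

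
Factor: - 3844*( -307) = 1180108 = 2^2*31^2*307^1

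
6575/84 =6575/84=78.27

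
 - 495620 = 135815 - 631435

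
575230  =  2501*230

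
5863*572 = 3353636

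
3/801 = 1/267 = 0.00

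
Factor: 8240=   2^4 * 5^1*103^1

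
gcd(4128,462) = 6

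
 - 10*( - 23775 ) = 237750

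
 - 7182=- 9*798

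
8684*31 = 269204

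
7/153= 7/153 =0.05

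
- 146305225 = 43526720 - 189831945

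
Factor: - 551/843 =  - 3^(-1 ) * 19^1 * 29^1*281^( - 1) 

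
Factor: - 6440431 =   -  6440431^1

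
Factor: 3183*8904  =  2^3 * 3^2*7^1*53^1*1061^1= 28341432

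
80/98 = 40/49= 0.82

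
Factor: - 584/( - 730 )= 2^2 * 5^( - 1) = 4/5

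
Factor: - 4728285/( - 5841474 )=2^(-1)*3^1*5^1*19^ ( - 1)*179^1*587^1*51241^ (-1 )= 1576095/1947158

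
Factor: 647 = 647^1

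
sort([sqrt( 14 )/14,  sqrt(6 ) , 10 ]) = [ sqrt(14)/14,sqrt (6),10] 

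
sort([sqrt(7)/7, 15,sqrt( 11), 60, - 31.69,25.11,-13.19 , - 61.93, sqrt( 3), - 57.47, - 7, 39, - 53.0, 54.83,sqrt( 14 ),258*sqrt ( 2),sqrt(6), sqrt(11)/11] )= [ - 61.93, - 57.47, - 53.0, - 31.69,  -  13.19, - 7 , sqrt( 11) /11, sqrt(7)/7, sqrt(3 ), sqrt( 6 ),sqrt( 11), sqrt (14),15, 25.11,39, 54.83, 60, 258 * sqrt(2)]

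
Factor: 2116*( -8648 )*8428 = -154225387904 = - 2^7*7^2*23^3*43^1*47^1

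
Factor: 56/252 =2^1*3^( - 2)  =  2/9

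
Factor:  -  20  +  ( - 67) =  - 87 = -3^1 * 29^1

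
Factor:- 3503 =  - 31^1*113^1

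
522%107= 94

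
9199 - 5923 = 3276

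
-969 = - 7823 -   -  6854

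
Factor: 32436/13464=2^( - 1 )* 11^(-1)*53^1 = 53/22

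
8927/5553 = 1 + 3374/5553 = 1.61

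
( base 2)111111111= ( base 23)m5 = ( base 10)511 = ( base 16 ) 1ff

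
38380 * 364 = 13970320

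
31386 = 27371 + 4015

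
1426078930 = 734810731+691268199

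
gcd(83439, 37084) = 9271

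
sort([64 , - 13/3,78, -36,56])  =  [ - 36, - 13/3, 56,  64,78]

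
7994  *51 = 407694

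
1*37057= 37057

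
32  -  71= -39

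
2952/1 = 2952=2952.00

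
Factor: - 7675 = -5^2*307^1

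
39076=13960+25116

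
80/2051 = 80/2051 = 0.04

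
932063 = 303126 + 628937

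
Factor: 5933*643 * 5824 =22218088256 = 2^6 * 7^1*13^1 *17^1 * 349^1*643^1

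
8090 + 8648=16738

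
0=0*620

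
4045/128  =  31+77/128= 31.60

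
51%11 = 7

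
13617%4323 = 648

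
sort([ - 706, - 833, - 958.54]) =[ - 958.54, - 833, - 706] 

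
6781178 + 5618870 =12400048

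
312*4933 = 1539096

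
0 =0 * 89291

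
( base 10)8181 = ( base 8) 17765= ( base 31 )8fs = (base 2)1111111110101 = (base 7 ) 32565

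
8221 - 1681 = 6540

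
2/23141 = 2/23141 = 0.00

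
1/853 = 1/853 = 0.00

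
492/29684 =3/181 = 0.02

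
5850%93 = 84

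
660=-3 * ( - 220)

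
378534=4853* 78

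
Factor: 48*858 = 41184 =2^5*3^2*11^1*13^1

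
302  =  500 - 198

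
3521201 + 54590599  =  58111800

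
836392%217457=184021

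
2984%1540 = 1444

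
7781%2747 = 2287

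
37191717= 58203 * 639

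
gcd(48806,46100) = 2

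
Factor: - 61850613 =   -  3^1*11^1 * 1874261^1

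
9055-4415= 4640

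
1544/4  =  386  =  386.00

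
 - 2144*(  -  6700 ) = 14364800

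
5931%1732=735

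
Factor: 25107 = 3^1*8369^1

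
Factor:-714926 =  - 2^1*179^1*1997^1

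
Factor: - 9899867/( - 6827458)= 2^( - 1)*11^( - 1) *103^( - 1 )*131^( - 1)*523^1*823^1 = 430429/296846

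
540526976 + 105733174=646260150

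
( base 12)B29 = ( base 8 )3121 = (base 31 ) 1l5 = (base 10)1617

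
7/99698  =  7/99698 = 0.00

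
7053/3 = 2351 = 2351.00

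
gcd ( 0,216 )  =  216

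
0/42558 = 0 = 0.00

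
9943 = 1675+8268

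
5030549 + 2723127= 7753676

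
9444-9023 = 421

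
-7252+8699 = 1447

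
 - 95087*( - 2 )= 190174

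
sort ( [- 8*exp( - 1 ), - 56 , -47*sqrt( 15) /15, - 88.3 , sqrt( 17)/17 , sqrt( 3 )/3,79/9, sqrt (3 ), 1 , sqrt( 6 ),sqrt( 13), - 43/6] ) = [ - 88.3, - 56, -47*sqrt( 15 )/15, - 43/6, - 8* exp( - 1),sqrt( 17)/17,  sqrt(3 ) /3, 1 , sqrt(3), sqrt( 6), sqrt( 13),79/9 ]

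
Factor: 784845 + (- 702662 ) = 82183^1 = 82183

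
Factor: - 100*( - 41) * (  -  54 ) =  - 2^3*3^3*5^2*41^1  =  -221400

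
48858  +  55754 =104612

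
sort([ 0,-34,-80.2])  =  [ - 80.2, - 34,0]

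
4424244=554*7986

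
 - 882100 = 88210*( - 10 ) 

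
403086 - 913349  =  -510263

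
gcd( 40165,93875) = 5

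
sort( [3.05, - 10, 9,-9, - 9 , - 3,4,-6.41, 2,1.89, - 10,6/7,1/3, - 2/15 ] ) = [ - 10, - 10, - 9,  -  9, -6.41, - 3,-2/15,1/3,6/7,1.89, 2,3.05  ,  4,9]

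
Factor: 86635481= 5651^1 *15331^1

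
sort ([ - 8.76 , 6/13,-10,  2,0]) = [ - 10,  -  8.76, 0,  6/13, 2]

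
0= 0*6874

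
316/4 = 79 = 79.00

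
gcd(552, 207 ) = 69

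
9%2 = 1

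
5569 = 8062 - 2493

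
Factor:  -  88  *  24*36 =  - 2^8*3^3*11^1 = - 76032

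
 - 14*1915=  -  26810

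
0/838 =0= 0.00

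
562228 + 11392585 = 11954813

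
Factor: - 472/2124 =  - 2^1*3^ ( - 2 ) = -2/9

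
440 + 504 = 944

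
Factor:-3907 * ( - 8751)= 3^1*2917^1*3907^1  =  34190157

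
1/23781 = 1/23781=0.00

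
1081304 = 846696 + 234608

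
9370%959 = 739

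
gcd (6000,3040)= 80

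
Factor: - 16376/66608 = -89/362 = -2^( - 1 ) * 89^1*181^( - 1)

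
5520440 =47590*116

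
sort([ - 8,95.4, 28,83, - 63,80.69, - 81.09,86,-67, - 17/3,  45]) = [ - 81.09, - 67 ,-63, - 8, - 17/3, 28,45, 80.69,83,86, 95.4 ] 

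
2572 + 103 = 2675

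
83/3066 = 83/3066=0.03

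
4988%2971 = 2017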